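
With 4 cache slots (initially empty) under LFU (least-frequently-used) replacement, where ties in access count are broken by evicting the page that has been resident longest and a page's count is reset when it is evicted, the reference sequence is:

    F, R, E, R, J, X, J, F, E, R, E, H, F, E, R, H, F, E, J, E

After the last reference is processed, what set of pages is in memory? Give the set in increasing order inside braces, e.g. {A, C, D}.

F -> fault, frames [F]
R -> fault, frames [F, R]
E -> fault, frames [F, R, E]
R -> hit
J -> fault, frames [F, R, E, J]
X -> fault, evict F, frames [R, E, J, X]
J -> hit
F -> fault, evict E, frames [R, J, X, F]
E -> fault, evict X, frames [R, J, F, E]
R -> hit
E -> hit
H -> fault, evict F, frames [R, J, E, H]
F -> fault, evict H, frames [R, J, E, F]
E -> hit
R -> hit
H -> fault, evict F, frames [R, J, E, H]
F -> fault, evict H, frames [R, J, E, F]
E -> hit
J -> hit
E -> hit

{E, F, J, R}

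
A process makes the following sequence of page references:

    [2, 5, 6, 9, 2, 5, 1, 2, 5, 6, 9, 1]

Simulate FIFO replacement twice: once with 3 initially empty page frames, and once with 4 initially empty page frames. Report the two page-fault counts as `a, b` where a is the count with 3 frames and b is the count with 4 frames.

9, 10

3 frames: F F F F F F F . . F F . → 9 faults.
4 frames: F F F F . . F F F F F F → 10 faults.
10 > 9: adding a frame increased faults — Belady's anomaly.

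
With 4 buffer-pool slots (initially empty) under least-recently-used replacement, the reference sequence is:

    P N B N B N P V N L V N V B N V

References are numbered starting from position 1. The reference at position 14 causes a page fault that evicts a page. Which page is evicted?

pos 1: P: miss, frames (P)
pos 2: N: miss, frames (P N)
pos 3: B: miss, frames (P N B)
pos 4: N: hit
pos 5: B: hit
pos 6: N: hit
pos 7: P: hit
pos 8: V: miss, frames (B N P V)
pos 9: N: hit
pos 10: L: miss, evict B, frames (P V N L)
pos 11: V: hit
pos 12: N: hit
pos 13: V: hit
pos 14: B: miss, evict P, frames (L N V B)
At position 14, page P is evicted.

P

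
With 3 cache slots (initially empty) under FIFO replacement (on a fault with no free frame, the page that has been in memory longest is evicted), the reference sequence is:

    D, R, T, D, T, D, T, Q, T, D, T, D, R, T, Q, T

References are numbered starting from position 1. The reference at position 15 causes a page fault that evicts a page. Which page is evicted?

D

pos 1: D -> miss, frames {D}
pos 2: R -> miss, frames {D,R}
pos 3: T -> miss, frames {D,R,T}
pos 4: D -> hit
pos 5: T -> hit
pos 6: D -> hit
pos 7: T -> hit
pos 8: Q -> miss, evict D, frames {R,T,Q}
pos 9: T -> hit
pos 10: D -> miss, evict R, frames {T,Q,D}
pos 11: T -> hit
pos 12: D -> hit
pos 13: R -> miss, evict T, frames {Q,D,R}
pos 14: T -> miss, evict Q, frames {D,R,T}
pos 15: Q -> miss, evict D, frames {R,T,Q}
At position 15, page D is evicted.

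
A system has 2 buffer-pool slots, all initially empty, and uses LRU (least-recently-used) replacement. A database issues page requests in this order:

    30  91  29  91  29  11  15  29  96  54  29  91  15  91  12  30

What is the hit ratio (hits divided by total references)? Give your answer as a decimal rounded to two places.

0.19

30: fault, frames (30)
91: fault, frames (30 91)
29: fault, evict 30, frames (91 29)
91: hit
29: hit
11: fault, evict 91, frames (29 11)
15: fault, evict 29, frames (11 15)
29: fault, evict 11, frames (15 29)
96: fault, evict 15, frames (29 96)
54: fault, evict 29, frames (96 54)
29: fault, evict 96, frames (54 29)
91: fault, evict 54, frames (29 91)
15: fault, evict 29, frames (91 15)
91: hit
12: fault, evict 15, frames (91 12)
30: fault, evict 91, frames (12 30)
Hits: 3 of 16 references → 3/16 = 0.1875.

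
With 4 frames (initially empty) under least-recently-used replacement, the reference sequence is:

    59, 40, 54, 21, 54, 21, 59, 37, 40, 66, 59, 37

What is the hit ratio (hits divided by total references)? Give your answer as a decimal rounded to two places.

0.42

59 -> fault, frames {59}
40 -> fault, frames {59,40}
54 -> fault, frames {59,40,54}
21 -> fault, frames {59,40,54,21}
54 -> hit
21 -> hit
59 -> hit
37 -> fault, evict 40, frames {54,21,59,37}
40 -> fault, evict 54, frames {21,59,37,40}
66 -> fault, evict 21, frames {59,37,40,66}
59 -> hit
37 -> hit
Hits: 5 of 12 references → 5/12 = 0.4167.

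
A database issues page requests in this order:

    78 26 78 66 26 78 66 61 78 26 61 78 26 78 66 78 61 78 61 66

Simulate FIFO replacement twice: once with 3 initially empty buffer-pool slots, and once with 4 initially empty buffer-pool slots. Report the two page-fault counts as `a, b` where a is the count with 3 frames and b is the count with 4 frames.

3 frames: F F . F . . . F F F . . . . F . F F . . → 9 faults.
4 frames: F F . F . . . F . . . . . . . . . . . . → 4 faults.
4 < 9: adding a frame reduced faults, as is typical.

9, 4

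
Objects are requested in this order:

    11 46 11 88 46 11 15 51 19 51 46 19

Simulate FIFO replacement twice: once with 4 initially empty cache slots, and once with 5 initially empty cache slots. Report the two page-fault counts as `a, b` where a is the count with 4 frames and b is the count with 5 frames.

4 frames: F F . F . . F F F . F . → 7 faults.
5 frames: F F . F . . F F F . . . → 6 faults.
6 < 7: adding a frame reduced faults, as is typical.

7, 6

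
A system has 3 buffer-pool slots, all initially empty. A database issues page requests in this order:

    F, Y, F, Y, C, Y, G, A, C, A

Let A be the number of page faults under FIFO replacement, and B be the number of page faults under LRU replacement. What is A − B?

Under FIFO: F F . . F . F F . . → 5 faults.
Under LRU: F F . . F . F F F . → 6 faults.
A − B = 5 − 6 = -1.

-1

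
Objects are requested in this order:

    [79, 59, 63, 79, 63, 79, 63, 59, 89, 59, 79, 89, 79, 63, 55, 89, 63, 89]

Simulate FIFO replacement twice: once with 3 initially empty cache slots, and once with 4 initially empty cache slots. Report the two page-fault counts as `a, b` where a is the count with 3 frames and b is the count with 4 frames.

3 frames: F F F . . . . . F . F . . . F . F F → 8 faults.
4 frames: F F F . . . . . F . . . . . F . . . → 5 faults.
5 < 8: adding a frame reduced faults, as is typical.

8, 5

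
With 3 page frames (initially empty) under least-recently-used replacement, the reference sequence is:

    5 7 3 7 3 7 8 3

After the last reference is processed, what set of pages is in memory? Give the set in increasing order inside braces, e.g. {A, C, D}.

5 -> miss, frames [5]
7 -> miss, frames [5, 7]
3 -> miss, frames [5, 7, 3]
7 -> hit
3 -> hit
7 -> hit
8 -> miss, evict 5, frames [3, 7, 8]
3 -> hit

{3, 7, 8}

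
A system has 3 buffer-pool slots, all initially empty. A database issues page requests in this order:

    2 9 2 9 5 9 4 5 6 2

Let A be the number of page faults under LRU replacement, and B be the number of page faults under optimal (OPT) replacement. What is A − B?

1

Under LRU: F F . . F . F . F F → 6 faults.
Under OPT: F F . . F . F . F . → 5 faults.
A − B = 6 − 5 = 1.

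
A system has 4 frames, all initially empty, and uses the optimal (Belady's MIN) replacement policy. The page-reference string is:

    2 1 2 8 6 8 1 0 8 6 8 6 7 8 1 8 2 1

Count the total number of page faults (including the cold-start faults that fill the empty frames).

2: miss, frames (2)
1: miss, frames (2 1)
2: hit
8: miss, frames (2 1 8)
6: miss, frames (2 1 8 6)
8: hit
1: hit
0: miss, evict 2, frames (1 8 6 0)
8: hit
6: hit
8: hit
6: hit
7: miss, evict 0, frames (1 8 6 7)
8: hit
1: hit
8: hit
2: miss, evict 7, frames (1 8 6 2)
1: hit
Page faults: 7.

7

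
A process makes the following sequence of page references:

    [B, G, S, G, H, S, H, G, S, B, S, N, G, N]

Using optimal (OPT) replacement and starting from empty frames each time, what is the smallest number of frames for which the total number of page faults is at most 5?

f=1: 14 faults
f=2: 8 faults
f=3: 6 faults
f=4: 5 faults
f=5: 5 faults
Smallest f with faults ≤ 5 is 4.

4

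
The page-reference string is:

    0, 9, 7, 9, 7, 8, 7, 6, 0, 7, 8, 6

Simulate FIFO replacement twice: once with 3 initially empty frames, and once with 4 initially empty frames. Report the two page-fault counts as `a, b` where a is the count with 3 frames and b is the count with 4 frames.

3 frames: F F F . . F . F F F F F → 9 faults.
4 frames: F F F . . F . F F . . . → 6 faults.
6 < 9: adding a frame reduced faults, as is typical.

9, 6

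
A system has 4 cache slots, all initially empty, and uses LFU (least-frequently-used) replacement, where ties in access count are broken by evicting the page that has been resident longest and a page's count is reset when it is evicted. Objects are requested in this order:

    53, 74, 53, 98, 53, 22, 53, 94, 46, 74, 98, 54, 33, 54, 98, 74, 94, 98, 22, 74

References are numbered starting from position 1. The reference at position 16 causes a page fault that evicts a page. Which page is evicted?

pos 1: 53 -> miss, frames (53)
pos 2: 74 -> miss, frames (53 74)
pos 3: 53 -> hit
pos 4: 98 -> miss, frames (53 74 98)
pos 5: 53 -> hit
pos 6: 22 -> miss, frames (53 74 98 22)
pos 7: 53 -> hit
pos 8: 94 -> miss, evict 74, frames (53 98 22 94)
pos 9: 46 -> miss, evict 98, frames (53 22 94 46)
pos 10: 74 -> miss, evict 22, frames (53 94 46 74)
pos 11: 98 -> miss, evict 94, frames (53 46 74 98)
pos 12: 54 -> miss, evict 46, frames (53 74 98 54)
pos 13: 33 -> miss, evict 74, frames (53 98 54 33)
pos 14: 54 -> hit
pos 15: 98 -> hit
pos 16: 74 -> miss, evict 33, frames (53 98 54 74)
At position 16, page 33 is evicted.

33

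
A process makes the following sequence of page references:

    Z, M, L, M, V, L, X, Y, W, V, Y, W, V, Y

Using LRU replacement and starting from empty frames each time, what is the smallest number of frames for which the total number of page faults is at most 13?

f=1: 14 faults
f=2: 13 faults
f=3: 8 faults
f=4: 8 faults
f=5: 7 faults
f=6: 7 faults
f=7: 7 faults
Smallest f with faults ≤ 13 is 2.

2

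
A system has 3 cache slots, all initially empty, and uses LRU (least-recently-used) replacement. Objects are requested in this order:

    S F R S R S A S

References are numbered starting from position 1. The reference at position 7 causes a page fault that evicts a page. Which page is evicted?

F

pos 1: S → miss, frames [S]
pos 2: F → miss, frames [S, F]
pos 3: R → miss, frames [S, F, R]
pos 4: S → hit
pos 5: R → hit
pos 6: S → hit
pos 7: A → miss, evict F, frames [R, S, A]
At position 7, page F is evicted.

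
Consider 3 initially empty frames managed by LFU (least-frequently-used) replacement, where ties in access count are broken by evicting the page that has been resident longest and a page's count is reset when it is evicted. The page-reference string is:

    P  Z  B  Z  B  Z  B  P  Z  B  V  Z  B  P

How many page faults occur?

5

P → miss, frames {P}
Z → miss, frames {P,Z}
B → miss, frames {P,Z,B}
Z → hit
B → hit
Z → hit
B → hit
P → hit
Z → hit
B → hit
V → miss, evict P, frames {Z,B,V}
Z → hit
B → hit
P → miss, evict V, frames {Z,B,P}
Page faults: 5.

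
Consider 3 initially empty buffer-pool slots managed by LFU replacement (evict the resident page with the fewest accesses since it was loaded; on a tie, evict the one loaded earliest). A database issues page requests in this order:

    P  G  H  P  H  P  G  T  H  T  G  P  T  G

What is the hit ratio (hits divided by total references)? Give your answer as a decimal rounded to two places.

0.50

P: miss, frames (P)
G: miss, frames (P G)
H: miss, frames (P G H)
P: hit
H: hit
P: hit
G: hit
T: miss, evict G, frames (P H T)
H: hit
T: hit
G: miss, evict T, frames (P H G)
P: hit
T: miss, evict G, frames (P H T)
G: miss, evict T, frames (P H G)
Hits: 7 of 14 references → 7/14 = 0.5000.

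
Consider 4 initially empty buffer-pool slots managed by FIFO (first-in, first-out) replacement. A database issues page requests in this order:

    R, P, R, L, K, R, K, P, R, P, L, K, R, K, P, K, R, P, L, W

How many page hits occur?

R → fault, frames [R]
P → fault, frames [R, P]
R → hit
L → fault, frames [R, P, L]
K → fault, frames [R, P, L, K]
R → hit
K → hit
P → hit
R → hit
P → hit
L → hit
K → hit
R → hit
K → hit
P → hit
K → hit
R → hit
P → hit
L → hit
W → fault, evict R, frames [P, L, K, W]
Hits: 15.

15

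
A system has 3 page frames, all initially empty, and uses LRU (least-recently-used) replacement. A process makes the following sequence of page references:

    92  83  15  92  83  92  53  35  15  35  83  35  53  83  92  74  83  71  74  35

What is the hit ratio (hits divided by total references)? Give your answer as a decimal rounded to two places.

92: fault, frames (92)
83: fault, frames (92 83)
15: fault, frames (92 83 15)
92: hit
83: hit
92: hit
53: fault, evict 15, frames (83 92 53)
35: fault, evict 83, frames (92 53 35)
15: fault, evict 92, frames (53 35 15)
35: hit
83: fault, evict 53, frames (15 35 83)
35: hit
53: fault, evict 15, frames (83 35 53)
83: hit
92: fault, evict 35, frames (53 83 92)
74: fault, evict 53, frames (83 92 74)
83: hit
71: fault, evict 92, frames (74 83 71)
74: hit
35: fault, evict 83, frames (71 74 35)
Hits: 8 of 20 references → 8/20 = 0.4000.

0.40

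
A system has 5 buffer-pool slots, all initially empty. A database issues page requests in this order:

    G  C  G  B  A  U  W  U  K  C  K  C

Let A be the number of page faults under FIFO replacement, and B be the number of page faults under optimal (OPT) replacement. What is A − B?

Under FIFO: F F . F F F F . F F . . → 8 faults.
Under OPT: F F . F F F F . F . . . → 7 faults.
A − B = 8 − 7 = 1.

1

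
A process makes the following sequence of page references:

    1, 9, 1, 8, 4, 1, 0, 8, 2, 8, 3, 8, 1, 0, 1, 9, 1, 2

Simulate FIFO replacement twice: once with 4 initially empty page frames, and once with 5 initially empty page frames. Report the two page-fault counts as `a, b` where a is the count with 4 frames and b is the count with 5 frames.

12, 9

4 frames: F F . F F . F . F . F F F F . F . F → 12 faults.
5 frames: F F . F F . F . F . F . F . . F . . → 9 faults.
9 < 12: adding a frame reduced faults, as is typical.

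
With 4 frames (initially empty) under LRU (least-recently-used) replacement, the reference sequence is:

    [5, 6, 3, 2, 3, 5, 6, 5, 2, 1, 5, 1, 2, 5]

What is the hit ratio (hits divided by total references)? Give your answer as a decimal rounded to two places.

5: fault, frames {5}
6: fault, frames {5,6}
3: fault, frames {5,6,3}
2: fault, frames {5,6,3,2}
3: hit
5: hit
6: hit
5: hit
2: hit
1: fault, evict 3, frames {6,5,2,1}
5: hit
1: hit
2: hit
5: hit
Hits: 9 of 14 references → 9/14 = 0.6429.

0.64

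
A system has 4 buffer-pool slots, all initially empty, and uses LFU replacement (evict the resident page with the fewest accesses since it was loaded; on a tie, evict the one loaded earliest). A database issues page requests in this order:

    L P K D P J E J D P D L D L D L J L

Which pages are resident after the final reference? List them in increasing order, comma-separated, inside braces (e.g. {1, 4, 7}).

L -> fault, frames (L)
P -> fault, frames (L P)
K -> fault, frames (L P K)
D -> fault, frames (L P K D)
P -> hit
J -> fault, evict L, frames (P K D J)
E -> fault, evict K, frames (P D J E)
J -> hit
D -> hit
P -> hit
D -> hit
L -> fault, evict E, frames (P D J L)
D -> hit
L -> hit
D -> hit
L -> hit
J -> hit
L -> hit

{D, J, L, P}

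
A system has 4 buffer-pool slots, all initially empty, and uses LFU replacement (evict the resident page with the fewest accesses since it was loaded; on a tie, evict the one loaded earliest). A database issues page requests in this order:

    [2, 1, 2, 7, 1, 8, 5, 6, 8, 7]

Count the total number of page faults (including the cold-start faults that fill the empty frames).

8

2: fault, frames [2]
1: fault, frames [2, 1]
2: hit
7: fault, frames [2, 1, 7]
1: hit
8: fault, frames [2, 1, 7, 8]
5: fault, evict 7, frames [2, 1, 8, 5]
6: fault, evict 8, frames [2, 1, 5, 6]
8: fault, evict 5, frames [2, 1, 6, 8]
7: fault, evict 6, frames [2, 1, 8, 7]
Page faults: 8.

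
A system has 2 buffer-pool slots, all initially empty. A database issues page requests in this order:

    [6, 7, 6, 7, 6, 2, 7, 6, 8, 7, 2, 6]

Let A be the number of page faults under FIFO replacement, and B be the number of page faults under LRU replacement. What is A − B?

Under FIFO: F F . . . F . F F F F F → 8 faults.
Under LRU: F F . . . F F F F F F F → 9 faults.
A − B = 8 − 9 = -1.

-1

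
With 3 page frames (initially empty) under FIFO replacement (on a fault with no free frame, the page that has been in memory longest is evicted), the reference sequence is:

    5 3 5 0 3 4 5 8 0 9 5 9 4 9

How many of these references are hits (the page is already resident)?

5: miss, frames {5}
3: miss, frames {5,3}
5: hit
0: miss, frames {5,3,0}
3: hit
4: miss, evict 5, frames {3,0,4}
5: miss, evict 3, frames {0,4,5}
8: miss, evict 0, frames {4,5,8}
0: miss, evict 4, frames {5,8,0}
9: miss, evict 5, frames {8,0,9}
5: miss, evict 8, frames {0,9,5}
9: hit
4: miss, evict 0, frames {9,5,4}
9: hit
Hits: 4.

4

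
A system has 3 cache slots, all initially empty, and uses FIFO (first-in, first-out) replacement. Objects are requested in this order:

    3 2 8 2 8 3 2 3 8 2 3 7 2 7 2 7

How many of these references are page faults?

3: fault, frames [3]
2: fault, frames [3, 2]
8: fault, frames [3, 2, 8]
2: hit
8: hit
3: hit
2: hit
3: hit
8: hit
2: hit
3: hit
7: fault, evict 3, frames [2, 8, 7]
2: hit
7: hit
2: hit
7: hit
Page faults: 4.

4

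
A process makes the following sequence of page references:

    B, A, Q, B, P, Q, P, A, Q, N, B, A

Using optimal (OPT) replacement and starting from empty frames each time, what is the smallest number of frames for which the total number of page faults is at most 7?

f=1: 12 faults
f=2: 7 faults
f=3: 6 faults
f=4: 5 faults
f=5: 5 faults
Smallest f with faults ≤ 7 is 2.

2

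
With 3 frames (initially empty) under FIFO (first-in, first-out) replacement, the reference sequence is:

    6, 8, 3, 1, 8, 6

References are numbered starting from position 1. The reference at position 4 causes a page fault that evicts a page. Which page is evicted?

pos 1: 6 → fault, frames {6}
pos 2: 8 → fault, frames {6,8}
pos 3: 3 → fault, frames {6,8,3}
pos 4: 1 → fault, evict 6, frames {8,3,1}
At position 4, page 6 is evicted.

6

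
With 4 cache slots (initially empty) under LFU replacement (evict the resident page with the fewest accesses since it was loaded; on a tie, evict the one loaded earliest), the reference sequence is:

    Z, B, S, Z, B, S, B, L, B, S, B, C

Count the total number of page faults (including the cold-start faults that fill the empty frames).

Z: miss, frames (Z)
B: miss, frames (Z B)
S: miss, frames (Z B S)
Z: hit
B: hit
S: hit
B: hit
L: miss, frames (Z B S L)
B: hit
S: hit
B: hit
C: miss, evict L, frames (Z B S C)
Page faults: 5.

5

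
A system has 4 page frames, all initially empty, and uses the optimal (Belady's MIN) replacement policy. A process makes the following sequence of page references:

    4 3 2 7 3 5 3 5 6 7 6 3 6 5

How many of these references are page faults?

4 -> fault, frames (4)
3 -> fault, frames (4 3)
2 -> fault, frames (4 3 2)
7 -> fault, frames (4 3 2 7)
3 -> hit
5 -> fault, evict 2, frames (4 3 7 5)
3 -> hit
5 -> hit
6 -> fault, evict 4, frames (3 7 5 6)
7 -> hit
6 -> hit
3 -> hit
6 -> hit
5 -> hit
Page faults: 6.

6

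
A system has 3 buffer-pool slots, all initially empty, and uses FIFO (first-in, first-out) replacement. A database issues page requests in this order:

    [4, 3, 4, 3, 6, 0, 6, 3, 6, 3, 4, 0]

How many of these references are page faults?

5

4 -> miss, frames [4]
3 -> miss, frames [4, 3]
4 -> hit
3 -> hit
6 -> miss, frames [4, 3, 6]
0 -> miss, evict 4, frames [3, 6, 0]
6 -> hit
3 -> hit
6 -> hit
3 -> hit
4 -> miss, evict 3, frames [6, 0, 4]
0 -> hit
Page faults: 5.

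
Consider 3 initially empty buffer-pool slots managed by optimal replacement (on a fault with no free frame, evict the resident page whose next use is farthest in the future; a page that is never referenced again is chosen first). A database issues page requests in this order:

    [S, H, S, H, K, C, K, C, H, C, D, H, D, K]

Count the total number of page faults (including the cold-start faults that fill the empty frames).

S: miss, frames (S)
H: miss, frames (S H)
S: hit
H: hit
K: miss, frames (S H K)
C: miss, evict S, frames (H K C)
K: hit
C: hit
H: hit
C: hit
D: miss, evict C, frames (H K D)
H: hit
D: hit
K: hit
Page faults: 5.

5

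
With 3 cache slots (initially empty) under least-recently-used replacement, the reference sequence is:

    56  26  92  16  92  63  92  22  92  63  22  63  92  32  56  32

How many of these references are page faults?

56 → miss, frames [56]
26 → miss, frames [56, 26]
92 → miss, frames [56, 26, 92]
16 → miss, evict 56, frames [26, 92, 16]
92 → hit
63 → miss, evict 26, frames [16, 92, 63]
92 → hit
22 → miss, evict 16, frames [63, 92, 22]
92 → hit
63 → hit
22 → hit
63 → hit
92 → hit
32 → miss, evict 22, frames [63, 92, 32]
56 → miss, evict 63, frames [92, 32, 56]
32 → hit
Page faults: 8.

8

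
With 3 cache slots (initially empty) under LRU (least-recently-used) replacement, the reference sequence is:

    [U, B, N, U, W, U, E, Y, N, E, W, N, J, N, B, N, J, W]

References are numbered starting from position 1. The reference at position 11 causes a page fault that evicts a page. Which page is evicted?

pos 1: U -> fault, frames (U)
pos 2: B -> fault, frames (U B)
pos 3: N -> fault, frames (U B N)
pos 4: U -> hit
pos 5: W -> fault, evict B, frames (N U W)
pos 6: U -> hit
pos 7: E -> fault, evict N, frames (W U E)
pos 8: Y -> fault, evict W, frames (U E Y)
pos 9: N -> fault, evict U, frames (E Y N)
pos 10: E -> hit
pos 11: W -> fault, evict Y, frames (N E W)
At position 11, page Y is evicted.

Y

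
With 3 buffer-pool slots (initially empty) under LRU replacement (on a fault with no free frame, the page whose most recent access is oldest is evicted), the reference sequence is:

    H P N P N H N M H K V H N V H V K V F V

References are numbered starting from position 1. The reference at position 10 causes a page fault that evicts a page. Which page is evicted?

pos 1: H → fault, frames [H]
pos 2: P → fault, frames [H, P]
pos 3: N → fault, frames [H, P, N]
pos 4: P → hit
pos 5: N → hit
pos 6: H → hit
pos 7: N → hit
pos 8: M → fault, evict P, frames [H, N, M]
pos 9: H → hit
pos 10: K → fault, evict N, frames [M, H, K]
At position 10, page N is evicted.

N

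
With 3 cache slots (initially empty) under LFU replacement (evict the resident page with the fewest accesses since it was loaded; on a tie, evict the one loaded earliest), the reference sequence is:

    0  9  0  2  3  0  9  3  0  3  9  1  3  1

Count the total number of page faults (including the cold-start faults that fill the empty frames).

6

0 → fault, frames {0}
9 → fault, frames {0,9}
0 → hit
2 → fault, frames {0,9,2}
3 → fault, evict 9, frames {0,2,3}
0 → hit
9 → fault, evict 2, frames {0,3,9}
3 → hit
0 → hit
3 → hit
9 → hit
1 → fault, evict 9, frames {0,3,1}
3 → hit
1 → hit
Page faults: 6.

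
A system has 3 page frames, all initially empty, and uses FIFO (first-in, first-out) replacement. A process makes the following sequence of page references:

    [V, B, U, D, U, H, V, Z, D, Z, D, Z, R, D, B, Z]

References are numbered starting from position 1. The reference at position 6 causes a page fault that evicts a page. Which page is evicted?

B

pos 1: V: fault, frames (V)
pos 2: B: fault, frames (V B)
pos 3: U: fault, frames (V B U)
pos 4: D: fault, evict V, frames (B U D)
pos 5: U: hit
pos 6: H: fault, evict B, frames (U D H)
At position 6, page B is evicted.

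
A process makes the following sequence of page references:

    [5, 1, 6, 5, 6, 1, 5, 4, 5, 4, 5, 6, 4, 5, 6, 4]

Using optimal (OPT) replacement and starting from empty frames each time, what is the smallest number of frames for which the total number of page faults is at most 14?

2

f=1: 16 faults
f=2: 8 faults
f=3: 4 faults
f=4: 4 faults
Smallest f with faults ≤ 14 is 2.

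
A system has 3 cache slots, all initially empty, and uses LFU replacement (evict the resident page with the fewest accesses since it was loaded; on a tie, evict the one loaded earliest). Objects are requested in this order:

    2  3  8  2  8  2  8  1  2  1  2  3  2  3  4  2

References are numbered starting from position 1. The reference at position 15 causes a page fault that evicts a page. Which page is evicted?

3

pos 1: 2 -> miss, frames {2}
pos 2: 3 -> miss, frames {2,3}
pos 3: 8 -> miss, frames {2,3,8}
pos 4: 2 -> hit
pos 5: 8 -> hit
pos 6: 2 -> hit
pos 7: 8 -> hit
pos 8: 1 -> miss, evict 3, frames {2,8,1}
pos 9: 2 -> hit
pos 10: 1 -> hit
pos 11: 2 -> hit
pos 12: 3 -> miss, evict 1, frames {2,8,3}
pos 13: 2 -> hit
pos 14: 3 -> hit
pos 15: 4 -> miss, evict 3, frames {2,8,4}
At position 15, page 3 is evicted.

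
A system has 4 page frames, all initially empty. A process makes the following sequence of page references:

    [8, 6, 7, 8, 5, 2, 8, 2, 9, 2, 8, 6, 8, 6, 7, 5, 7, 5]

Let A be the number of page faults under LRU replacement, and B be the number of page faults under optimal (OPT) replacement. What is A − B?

1

Under LRU: F F F . F F . . F . . F . . F F . . → 9 faults.
Under OPT: F F F . F F . . F . . . . . F F . . → 8 faults.
A − B = 9 − 8 = 1.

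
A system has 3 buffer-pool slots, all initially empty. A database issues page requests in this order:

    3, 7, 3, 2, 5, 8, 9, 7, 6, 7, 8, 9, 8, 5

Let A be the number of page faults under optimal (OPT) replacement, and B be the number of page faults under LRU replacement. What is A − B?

Under OPT: F F . F F F F . F . . F . F → 9 faults.
Under LRU: F F . F F F F F F . F F . F → 11 faults.
A − B = 9 − 11 = -2.

-2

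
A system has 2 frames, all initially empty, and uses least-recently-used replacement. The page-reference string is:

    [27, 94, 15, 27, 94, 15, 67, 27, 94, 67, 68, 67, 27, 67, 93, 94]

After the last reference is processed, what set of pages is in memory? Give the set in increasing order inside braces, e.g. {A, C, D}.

{93, 94}

27 → miss, frames {27}
94 → miss, frames {27,94}
15 → miss, evict 27, frames {94,15}
27 → miss, evict 94, frames {15,27}
94 → miss, evict 15, frames {27,94}
15 → miss, evict 27, frames {94,15}
67 → miss, evict 94, frames {15,67}
27 → miss, evict 15, frames {67,27}
94 → miss, evict 67, frames {27,94}
67 → miss, evict 27, frames {94,67}
68 → miss, evict 94, frames {67,68}
67 → hit
27 → miss, evict 68, frames {67,27}
67 → hit
93 → miss, evict 27, frames {67,93}
94 → miss, evict 67, frames {93,94}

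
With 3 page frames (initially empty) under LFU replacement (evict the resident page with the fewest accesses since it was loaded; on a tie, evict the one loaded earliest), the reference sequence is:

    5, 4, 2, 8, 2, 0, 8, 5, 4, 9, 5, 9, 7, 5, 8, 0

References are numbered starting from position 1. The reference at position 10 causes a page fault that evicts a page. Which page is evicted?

pos 1: 5 → miss, frames (5)
pos 2: 4 → miss, frames (5 4)
pos 3: 2 → miss, frames (5 4 2)
pos 4: 8 → miss, evict 5, frames (4 2 8)
pos 5: 2 → hit
pos 6: 0 → miss, evict 4, frames (2 8 0)
pos 7: 8 → hit
pos 8: 5 → miss, evict 0, frames (2 8 5)
pos 9: 4 → miss, evict 5, frames (2 8 4)
pos 10: 9 → miss, evict 4, frames (2 8 9)
At position 10, page 4 is evicted.

4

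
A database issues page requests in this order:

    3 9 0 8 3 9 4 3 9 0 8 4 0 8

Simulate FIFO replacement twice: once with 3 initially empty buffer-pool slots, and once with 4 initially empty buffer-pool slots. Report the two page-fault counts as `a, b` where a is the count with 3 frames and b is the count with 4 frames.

9, 10

3 frames: F F F F F F F . . F F . . . → 9 faults.
4 frames: F F F F . . F F F F F F . . → 10 faults.
10 > 9: adding a frame increased faults — Belady's anomaly.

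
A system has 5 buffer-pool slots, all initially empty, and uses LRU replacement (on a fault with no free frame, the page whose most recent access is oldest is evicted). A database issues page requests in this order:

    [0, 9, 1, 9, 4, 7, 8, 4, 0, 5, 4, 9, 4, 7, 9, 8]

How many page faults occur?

11

0: fault, frames [0]
9: fault, frames [0, 9]
1: fault, frames [0, 9, 1]
9: hit
4: fault, frames [0, 1, 9, 4]
7: fault, frames [0, 1, 9, 4, 7]
8: fault, evict 0, frames [1, 9, 4, 7, 8]
4: hit
0: fault, evict 1, frames [9, 7, 8, 4, 0]
5: fault, evict 9, frames [7, 8, 4, 0, 5]
4: hit
9: fault, evict 7, frames [8, 0, 5, 4, 9]
4: hit
7: fault, evict 8, frames [0, 5, 9, 4, 7]
9: hit
8: fault, evict 0, frames [5, 4, 7, 9, 8]
Page faults: 11.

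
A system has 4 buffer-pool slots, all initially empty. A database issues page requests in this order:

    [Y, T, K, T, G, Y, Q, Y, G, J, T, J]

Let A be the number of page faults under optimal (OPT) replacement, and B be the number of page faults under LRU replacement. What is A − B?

-1

Under OPT: F F F . F . F . . F . . → 6 faults.
Under LRU: F F F . F . F . . F F . → 7 faults.
A − B = 6 − 7 = -1.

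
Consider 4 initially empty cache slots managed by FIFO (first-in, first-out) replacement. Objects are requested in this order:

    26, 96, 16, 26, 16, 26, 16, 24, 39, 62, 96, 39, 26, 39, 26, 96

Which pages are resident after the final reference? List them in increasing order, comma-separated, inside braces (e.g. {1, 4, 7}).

26: miss, frames {26}
96: miss, frames {26,96}
16: miss, frames {26,96,16}
26: hit
16: hit
26: hit
16: hit
24: miss, frames {26,96,16,24}
39: miss, evict 26, frames {96,16,24,39}
62: miss, evict 96, frames {16,24,39,62}
96: miss, evict 16, frames {24,39,62,96}
39: hit
26: miss, evict 24, frames {39,62,96,26}
39: hit
26: hit
96: hit

{26, 39, 62, 96}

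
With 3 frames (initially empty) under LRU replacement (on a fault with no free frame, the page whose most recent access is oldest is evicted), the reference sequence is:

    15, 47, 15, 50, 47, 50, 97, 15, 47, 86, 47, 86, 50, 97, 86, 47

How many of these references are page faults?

15: fault, frames {15}
47: fault, frames {15,47}
15: hit
50: fault, frames {47,15,50}
47: hit
50: hit
97: fault, evict 15, frames {47,50,97}
15: fault, evict 47, frames {50,97,15}
47: fault, evict 50, frames {97,15,47}
86: fault, evict 97, frames {15,47,86}
47: hit
86: hit
50: fault, evict 15, frames {47,86,50}
97: fault, evict 47, frames {86,50,97}
86: hit
47: fault, evict 50, frames {97,86,47}
Page faults: 10.

10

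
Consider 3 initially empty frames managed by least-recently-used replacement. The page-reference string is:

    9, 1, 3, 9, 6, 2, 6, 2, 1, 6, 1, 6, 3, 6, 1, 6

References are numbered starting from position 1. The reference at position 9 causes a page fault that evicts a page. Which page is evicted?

pos 1: 9 -> miss, frames {9}
pos 2: 1 -> miss, frames {9,1}
pos 3: 3 -> miss, frames {9,1,3}
pos 4: 9 -> hit
pos 5: 6 -> miss, evict 1, frames {3,9,6}
pos 6: 2 -> miss, evict 3, frames {9,6,2}
pos 7: 6 -> hit
pos 8: 2 -> hit
pos 9: 1 -> miss, evict 9, frames {6,2,1}
At position 9, page 9 is evicted.

9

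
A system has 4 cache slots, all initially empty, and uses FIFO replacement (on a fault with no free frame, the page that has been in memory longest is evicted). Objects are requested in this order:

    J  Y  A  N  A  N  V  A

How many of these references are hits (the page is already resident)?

3

J: miss, frames (J)
Y: miss, frames (J Y)
A: miss, frames (J Y A)
N: miss, frames (J Y A N)
A: hit
N: hit
V: miss, evict J, frames (Y A N V)
A: hit
Hits: 3.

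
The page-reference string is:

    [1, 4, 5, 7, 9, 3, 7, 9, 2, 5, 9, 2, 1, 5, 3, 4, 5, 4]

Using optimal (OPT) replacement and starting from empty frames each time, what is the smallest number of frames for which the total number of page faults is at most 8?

f=1: 18 faults
f=2: 13 faults
f=3: 11 faults
f=4: 9 faults
f=5: 8 faults
f=6: 7 faults
f=7: 7 faults
Smallest f with faults ≤ 8 is 5.

5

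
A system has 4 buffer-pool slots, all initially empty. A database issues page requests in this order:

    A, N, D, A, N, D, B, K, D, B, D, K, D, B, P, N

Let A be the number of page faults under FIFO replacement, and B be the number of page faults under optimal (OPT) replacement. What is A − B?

Under FIFO: F F F . . . F F . . . . . . F F → 7 faults.
Under OPT: F F F . . . F F . . . . . . F . → 6 faults.
A − B = 7 − 6 = 1.

1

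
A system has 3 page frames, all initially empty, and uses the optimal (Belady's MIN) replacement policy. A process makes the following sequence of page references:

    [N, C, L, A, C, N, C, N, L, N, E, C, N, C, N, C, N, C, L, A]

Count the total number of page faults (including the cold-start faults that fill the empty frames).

8

N: fault, frames (N)
C: fault, frames (N C)
L: fault, frames (N C L)
A: fault, evict L, frames (N C A)
C: hit
N: hit
C: hit
N: hit
L: fault, evict A, frames (N C L)
N: hit
E: fault, evict L, frames (N C E)
C: hit
N: hit
C: hit
N: hit
C: hit
N: hit
C: hit
L: fault, evict E, frames (N C L)
A: fault, evict L, frames (N C A)
Page faults: 8.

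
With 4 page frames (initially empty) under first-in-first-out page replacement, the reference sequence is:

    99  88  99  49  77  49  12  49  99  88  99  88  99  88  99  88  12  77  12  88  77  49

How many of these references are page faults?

99 → miss, frames {99}
88 → miss, frames {99,88}
99 → hit
49 → miss, frames {99,88,49}
77 → miss, frames {99,88,49,77}
49 → hit
12 → miss, evict 99, frames {88,49,77,12}
49 → hit
99 → miss, evict 88, frames {49,77,12,99}
88 → miss, evict 49, frames {77,12,99,88}
99 → hit
88 → hit
99 → hit
88 → hit
99 → hit
88 → hit
12 → hit
77 → hit
12 → hit
88 → hit
77 → hit
49 → miss, evict 77, frames {12,99,88,49}
Page faults: 8.

8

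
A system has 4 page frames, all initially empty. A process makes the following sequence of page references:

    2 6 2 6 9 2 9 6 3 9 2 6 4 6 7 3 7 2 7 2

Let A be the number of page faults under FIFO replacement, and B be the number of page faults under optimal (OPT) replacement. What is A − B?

Under FIFO: F F . . F . . . F . . . F . F . . F . . → 7 faults.
Under OPT: F F . . F . . . F . . . F . F . . . . . → 6 faults.
A − B = 7 − 6 = 1.

1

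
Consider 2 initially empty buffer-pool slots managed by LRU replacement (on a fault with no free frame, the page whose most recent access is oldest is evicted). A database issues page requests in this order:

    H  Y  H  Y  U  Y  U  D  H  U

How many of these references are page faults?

6

H -> fault, frames {H}
Y -> fault, frames {H,Y}
H -> hit
Y -> hit
U -> fault, evict H, frames {Y,U}
Y -> hit
U -> hit
D -> fault, evict Y, frames {U,D}
H -> fault, evict U, frames {D,H}
U -> fault, evict D, frames {H,U}
Page faults: 6.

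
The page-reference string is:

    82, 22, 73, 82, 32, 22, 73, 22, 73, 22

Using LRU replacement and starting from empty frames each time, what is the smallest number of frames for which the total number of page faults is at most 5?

4

f=1: 10 faults
f=2: 7 faults
f=3: 6 faults
f=4: 4 faults
Smallest f with faults ≤ 5 is 4.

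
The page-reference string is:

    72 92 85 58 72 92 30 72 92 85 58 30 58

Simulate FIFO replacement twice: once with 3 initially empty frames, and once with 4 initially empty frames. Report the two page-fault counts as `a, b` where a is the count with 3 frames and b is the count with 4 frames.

3 frames: F F F F F F F . . F F . . → 9 faults.
4 frames: F F F F . . F F F F F F . → 10 faults.
10 > 9: adding a frame increased faults — Belady's anomaly.

9, 10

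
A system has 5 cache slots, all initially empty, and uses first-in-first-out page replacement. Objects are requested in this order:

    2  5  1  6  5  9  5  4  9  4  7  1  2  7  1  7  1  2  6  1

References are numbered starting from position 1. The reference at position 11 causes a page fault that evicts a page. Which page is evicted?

5

pos 1: 2 -> fault, frames [2]
pos 2: 5 -> fault, frames [2, 5]
pos 3: 1 -> fault, frames [2, 5, 1]
pos 4: 6 -> fault, frames [2, 5, 1, 6]
pos 5: 5 -> hit
pos 6: 9 -> fault, frames [2, 5, 1, 6, 9]
pos 7: 5 -> hit
pos 8: 4 -> fault, evict 2, frames [5, 1, 6, 9, 4]
pos 9: 9 -> hit
pos 10: 4 -> hit
pos 11: 7 -> fault, evict 5, frames [1, 6, 9, 4, 7]
At position 11, page 5 is evicted.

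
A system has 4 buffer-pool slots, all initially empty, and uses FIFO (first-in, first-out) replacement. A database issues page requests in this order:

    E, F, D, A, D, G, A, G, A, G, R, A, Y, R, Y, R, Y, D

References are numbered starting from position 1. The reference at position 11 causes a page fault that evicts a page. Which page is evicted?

pos 1: E → fault, frames (E)
pos 2: F → fault, frames (E F)
pos 3: D → fault, frames (E F D)
pos 4: A → fault, frames (E F D A)
pos 5: D → hit
pos 6: G → fault, evict E, frames (F D A G)
pos 7: A → hit
pos 8: G → hit
pos 9: A → hit
pos 10: G → hit
pos 11: R → fault, evict F, frames (D A G R)
At position 11, page F is evicted.

F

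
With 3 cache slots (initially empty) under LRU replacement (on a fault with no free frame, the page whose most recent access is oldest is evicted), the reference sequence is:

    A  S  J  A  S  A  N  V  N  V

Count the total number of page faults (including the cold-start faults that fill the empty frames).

A -> miss, frames [A]
S -> miss, frames [A, S]
J -> miss, frames [A, S, J]
A -> hit
S -> hit
A -> hit
N -> miss, evict J, frames [S, A, N]
V -> miss, evict S, frames [A, N, V]
N -> hit
V -> hit
Page faults: 5.

5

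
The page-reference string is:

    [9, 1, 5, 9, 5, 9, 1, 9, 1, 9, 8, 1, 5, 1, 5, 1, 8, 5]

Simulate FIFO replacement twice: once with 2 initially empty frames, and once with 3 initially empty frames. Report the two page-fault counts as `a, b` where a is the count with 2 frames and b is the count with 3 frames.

10, 4

2 frames: F F F F . . F . . . F . F F . . F F → 10 faults.
3 frames: F F F . . . . . . . F . . . . . . . → 4 faults.
4 < 10: adding a frame reduced faults, as is typical.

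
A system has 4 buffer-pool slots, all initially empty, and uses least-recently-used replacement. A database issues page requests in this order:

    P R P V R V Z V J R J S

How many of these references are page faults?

P: miss, frames [P]
R: miss, frames [P, R]
P: hit
V: miss, frames [R, P, V]
R: hit
V: hit
Z: miss, frames [P, R, V, Z]
V: hit
J: miss, evict P, frames [R, Z, V, J]
R: hit
J: hit
S: miss, evict Z, frames [V, R, J, S]
Page faults: 6.

6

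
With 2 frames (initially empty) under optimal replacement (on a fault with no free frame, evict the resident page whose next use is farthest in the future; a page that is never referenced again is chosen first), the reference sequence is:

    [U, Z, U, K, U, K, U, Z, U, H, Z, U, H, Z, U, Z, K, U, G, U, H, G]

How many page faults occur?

10

U: miss, frames (U)
Z: miss, frames (U Z)
U: hit
K: miss, evict Z, frames (U K)
U: hit
K: hit
U: hit
Z: miss, evict K, frames (U Z)
U: hit
H: miss, evict U, frames (Z H)
Z: hit
U: miss, evict Z, frames (H U)
H: hit
Z: miss, evict H, frames (U Z)
U: hit
Z: hit
K: miss, evict Z, frames (U K)
U: hit
G: miss, evict K, frames (U G)
U: hit
H: miss, evict U, frames (G H)
G: hit
Page faults: 10.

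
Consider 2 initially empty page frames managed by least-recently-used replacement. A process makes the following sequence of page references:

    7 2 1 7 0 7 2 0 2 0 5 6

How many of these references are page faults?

9

7 → miss, frames [7]
2 → miss, frames [7, 2]
1 → miss, evict 7, frames [2, 1]
7 → miss, evict 2, frames [1, 7]
0 → miss, evict 1, frames [7, 0]
7 → hit
2 → miss, evict 0, frames [7, 2]
0 → miss, evict 7, frames [2, 0]
2 → hit
0 → hit
5 → miss, evict 2, frames [0, 5]
6 → miss, evict 0, frames [5, 6]
Page faults: 9.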